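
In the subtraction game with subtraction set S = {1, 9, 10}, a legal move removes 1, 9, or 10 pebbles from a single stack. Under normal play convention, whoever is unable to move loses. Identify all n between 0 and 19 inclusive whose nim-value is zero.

n :  0  1  2  3  4  5  6  7  8  9 10 11 12 13 14 15 16 17 18 19
G :  0  1  0  1  0  1  0  1  0  1  2  3  2  3  2  3  2  3  2  0
P-positions are exactly the n with G(n) = 0.

0, 2, 4, 6, 8, 19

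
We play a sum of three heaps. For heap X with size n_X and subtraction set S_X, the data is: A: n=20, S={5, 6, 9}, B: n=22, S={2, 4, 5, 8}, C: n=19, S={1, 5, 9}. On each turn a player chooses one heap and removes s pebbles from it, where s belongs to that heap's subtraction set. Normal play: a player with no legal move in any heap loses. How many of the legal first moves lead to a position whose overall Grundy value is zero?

Heap A, S = {5, 6, 9}:
n :  0  1  2  3  4  5  6  7  8  9 10 11 12 13 14 15 16 17 18 19 20
G :  0  0  0  0  0  1  1  1  1  1  2  2  2  2  0  0  0  0  0  1  1
G_A(20) = 1.
Heap B, S = {2, 4, 5, 8}:
G(0) = 0
G(1) = mex{} = 0
G(2) = mex{0} = 1
G(3) = mex{0} = 1
G(4) = mex{1,0} = 2
G(5) = mex{1,0,0} = 2
G(6) = mex{2,1,0} = 3
G(7) = mex{2,1,1} = 0
G(8) = mex{3,2,1,0} = 4
G(9) = mex{0,2,2,0} = 1
G(10) = mex{4,3,2,1} = 0
G(11) = mex{1,0,3,1} = 2
G(12) = mex{0,4,0,2} = 1
G(13) = mex{2,1,4,2} = 0
G(14) = mex{1,0,1,3} = 2
G(15) = mex{0,2,0,0} = 1
G(16) = mex{2,1,2,4} = 0
G(17) = mex{1,0,1,1} = 2
G(18) = mex{0,2,0,0} = 1
G(19) = mex{2,1,2,2} = 0
G(20) = mex{1,0,1,1} = 2
G(21) = mex{0,2,0,0} = 1
G(22) = mex{2,1,2,2} = 0
G_B(22) = 0.
Heap C, S = {1, 5, 9}:
G(0) = 0
G(1) = mex{0} = 1
G(2) = mex{1} = 0
G(3) = mex{0} = 1
G(4) = mex{1} = 0
G(5) = mex{0,0} = 1
G(6) = mex{1,1} = 0
G(7) = mex{0,0} = 1
G(8) = mex{1,1} = 0
G(9) = mex{0,0,0} = 1
G(10) = mex{1,1,1} = 0
G(11) = mex{0,0,0} = 1
G(12) = mex{1,1,1} = 0
G(13) = mex{0,0,0} = 1
G(14) = mex{1,1,1} = 0
G(15) = mex{0,0,0} = 1
G(16) = mex{1,1,1} = 0
G(17) = mex{0,0,0} = 1
G(18) = mex{1,1,1} = 0
G(19) = mex{0,0,0} = 1
G_C(19) = 1.
Combined Grundy value = 1 ⊕ 0 ⊕ 1 = 0.
A winning move leaves total XOR = 0, i.e. changes one component's Grundy value g to g ⊕ X where X is the current total.
Heap A: target g' = 1⊕0 = 1, but every legal move changes the Grundy value (mex property), so 0 moves.
Heap B: target g' = 0⊕0 = 0, but every legal move changes the Grundy value (mex property), so 0 moves.
Heap C: target g' = 1⊕0 = 1, but every legal move changes the Grundy value (mex property), so 0 moves.

0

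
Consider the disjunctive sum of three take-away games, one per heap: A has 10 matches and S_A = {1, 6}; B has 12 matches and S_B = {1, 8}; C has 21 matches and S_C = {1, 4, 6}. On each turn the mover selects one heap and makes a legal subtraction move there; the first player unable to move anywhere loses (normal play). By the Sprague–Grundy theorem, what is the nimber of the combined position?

1

Heap A, S = {1, 6}:
G(0) = 0
G(1) = mex{0} = 1
G(2) = mex{1} = 0
G(3) = mex{0} = 1
G(4) = mex{1} = 0
G(5) = mex{0} = 1
G(6) = mex{1,0} = 2
G(7) = mex{2,1} = 0
G(8) = mex{0,0} = 1
G(9) = mex{1,1} = 0
G(10) = mex{0,0} = 1
G_A(10) = 1.
Heap B, S = {1, 8}:
G(0) = 0
G(1) = mex{0} = 1
G(2) = mex{1} = 0
G(3) = mex{0} = 1
G(4) = mex{1} = 0
G(5) = mex{0} = 1
G(6) = mex{1} = 0
G(7) = mex{0} = 1
G(8) = mex{1,0} = 2
G(9) = mex{2,1} = 0
G(10) = mex{0,0} = 1
G(11) = mex{1,1} = 0
G(12) = mex{0,0} = 1
G_B(12) = 1.
Heap C, S = {1, 4, 6}:
G(0) = 0
G(1) = mex{0} = 1
G(2) = mex{1} = 0
G(3) = mex{0} = 1
G(4) = mex{1,0} = 2
G(5) = mex{2,1} = 0
G(6) = mex{0,0,0} = 1
G(7) = mex{1,1,1} = 0
G(8) = mex{0,2,0} = 1
G(9) = mex{1,0,1} = 2
G(10) = mex{2,1,2} = 0
G(11) = mex{0,0,0} = 1
G(12) = mex{1,1,1} = 0
G(13) = mex{0,2,0} = 1
G(14) = mex{1,0,1} = 2
G(15) = mex{2,1,2} = 0
G(16) = mex{0,0,0} = 1
G(17) = mex{1,1,1} = 0
G(18) = mex{0,2,0} = 1
G(19) = mex{1,0,1} = 2
G(20) = mex{2,1,2} = 0
G(21) = mex{0,0,0} = 1
G_C(21) = 1.
Combined Grundy value = 1 ⊕ 1 ⊕ 1 = 1.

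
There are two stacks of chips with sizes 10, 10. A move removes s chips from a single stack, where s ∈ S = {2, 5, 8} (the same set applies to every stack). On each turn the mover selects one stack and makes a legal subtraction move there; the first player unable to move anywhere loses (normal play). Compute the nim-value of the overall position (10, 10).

All stacks use S = {2, 5, 8}:
n :  0  1  2  3  4  5  6  7  8  9 10
G :  0  0  1  1  0  2  1  0  2  1  0
Stack A: G(10) = 0.
Stack B: G(10) = 0.
Combined Grundy value = 0 ⊕ 0 = 0.

0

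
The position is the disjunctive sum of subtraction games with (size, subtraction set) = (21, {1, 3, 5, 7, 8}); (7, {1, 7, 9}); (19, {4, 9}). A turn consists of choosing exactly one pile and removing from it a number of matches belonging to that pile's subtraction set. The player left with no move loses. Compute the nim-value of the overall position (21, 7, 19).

0

Pile A, S = {1, 3, 5, 7, 8}:
G(0) = 0
G(1) = mex{0} = 1
G(2) = mex{1} = 0
G(3) = mex{0,0} = 1
G(4) = mex{1,1} = 0
G(5) = mex{0,0,0} = 1
G(6) = mex{1,1,1} = 0
G(7) = mex{0,0,0,0} = 1
G(8) = mex{1,1,1,1,0} = 2
G(9) = mex{2,0,0,0,1} = 3
G(10) = mex{3,1,1,1,0} = 2
G(11) = mex{2,2,0,0,1} = 3
G(12) = mex{3,3,1,1,0} = 2
G(13) = mex{2,2,2,0,1} = 3
G(14) = mex{3,3,3,1,0} = 2
G(15) = mex{2,2,2,2,1} = 0
G(16) = mex{0,3,3,3,2} = 1
G(17) = mex{1,2,2,2,3} = 0
G(18) = mex{0,0,3,3,2} = 1
G(19) = mex{1,1,2,2,3} = 0
G(20) = mex{0,0,0,3,2} = 1
G(21) = mex{1,1,1,2,3} = 0
G_A(21) = 0.
Pile B, S = {1, 7, 9}:
G(0) = 0
G(1) = mex{0} = 1
G(2) = mex{1} = 0
G(3) = mex{0} = 1
G(4) = mex{1} = 0
G(5) = mex{0} = 1
G(6) = mex{1} = 0
G(7) = mex{0,0} = 1
G_B(7) = 1.
Pile C, S = {4, 9}:
n :  0  1  2  3  4  5  6  7  8  9 10 11 12 13 14 15 16 17 18 19
G :  0  0  0  0  1  1  1  1  0  2  2  2  1  0  0  0  0  1  1  1
G_C(19) = 1.
Combined Grundy value = 0 ⊕ 1 ⊕ 1 = 0.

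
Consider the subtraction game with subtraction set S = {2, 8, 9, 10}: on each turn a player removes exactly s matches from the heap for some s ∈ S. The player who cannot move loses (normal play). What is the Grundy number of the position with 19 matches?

G(0) = 0
G(1) = mex{} = 0
G(2) = mex{0} = 1
G(3) = mex{0} = 1
G(4) = mex{1} = 0
G(5) = mex{1} = 0
G(6) = mex{0} = 1
G(7) = mex{0} = 1
G(8) = mex{1,0} = 2
G(9) = mex{1,0,0} = 2
G(10) = mex{2,1,0,0} = 3
G(11) = mex{2,1,1,0} = 3
G(12) = mex{3,0,1,1} = 2
G(13) = mex{3,0,0,1} = 2
G(14) = mex{2,1,0,0} = 3
G(15) = mex{2,1,1,0} = 3
G(16) = mex{3,2,1,1} = 0
G(17) = mex{3,2,2,1} = 0
G(18) = mex{0,3,2,2} = 1
G(19) = mex{0,3,3,2} = 1

1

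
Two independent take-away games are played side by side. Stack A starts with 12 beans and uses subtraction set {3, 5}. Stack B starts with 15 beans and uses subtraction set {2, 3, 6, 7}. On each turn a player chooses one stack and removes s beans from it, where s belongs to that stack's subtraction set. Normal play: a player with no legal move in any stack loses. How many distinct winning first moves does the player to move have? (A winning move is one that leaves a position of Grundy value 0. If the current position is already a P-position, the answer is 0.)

Stack A, S = {3, 5}:
G(0) = 0
G(1) = mex{} = 0
G(2) = mex{} = 0
G(3) = mex{0} = 1
G(4) = mex{0} = 1
G(5) = mex{0,0} = 1
G(6) = mex{1,0} = 2
G(7) = mex{1,0} = 2
G(8) = mex{1,1} = 0
G(9) = mex{2,1} = 0
G(10) = mex{2,1} = 0
G(11) = mex{0,2} = 1
G(12) = mex{0,2} = 1
G_A(12) = 1.
Stack B, S = {2, 3, 6, 7}:
G(0) = 0
G(1) = mex{} = 0
G(2) = mex{0} = 1
G(3) = mex{0,0} = 1
G(4) = mex{1,0} = 2
G(5) = mex{1,1} = 0
G(6) = mex{2,1,0} = 3
G(7) = mex{0,2,0,0} = 1
G(8) = mex{3,0,1,0} = 2
G(9) = mex{1,3,1,1} = 0
G(10) = mex{2,1,2,1} = 0
G(11) = mex{0,2,0,2} = 1
G(12) = mex{0,0,3,0} = 1
G(13) = mex{1,0,1,3} = 2
G(14) = mex{1,1,2,1} = 0
G(15) = mex{2,1,0,2} = 3
G_B(15) = 3.
Combined Grundy value = 1 ⊕ 3 = 2.
A winning move leaves total XOR = 0, i.e. changes one component's Grundy value g to g ⊕ X where X is the current total.
Stack A: need g' = 1⊕2 = 3. Options: 12−3→G=0, 12−5→G=2. Hits: 0.
Stack B: need g' = 3⊕2 = 1. Options: 15−2→G=2, 15−3→G=1, 15−6→G=0, 15−7→G=2. Hits: 1.

1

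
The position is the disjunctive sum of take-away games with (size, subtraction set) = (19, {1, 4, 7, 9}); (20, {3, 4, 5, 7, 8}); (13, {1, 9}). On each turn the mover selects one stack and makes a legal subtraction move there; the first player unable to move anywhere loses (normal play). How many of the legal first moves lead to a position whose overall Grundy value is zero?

Stack A, S = {1, 4, 7, 9}:
G(0) = 0
G(1) = mex{0} = 1
G(2) = mex{1} = 0
G(3) = mex{0} = 1
G(4) = mex{1,0} = 2
G(5) = mex{2,1} = 0
G(6) = mex{0,0} = 1
G(7) = mex{1,1,0} = 2
G(8) = mex{2,2,1} = 0
G(9) = mex{0,0,0,0} = 1
G(10) = mex{1,1,1,1} = 0
G(11) = mex{0,2,2,0} = 1
G(12) = mex{1,0,0,1} = 2
G(13) = mex{2,1,1,2} = 0
G(14) = mex{0,0,2,0} = 1
G(15) = mex{1,1,0,1} = 2
G(16) = mex{2,2,1,2} = 0
G(17) = mex{0,0,0,0} = 1
G(18) = mex{1,1,1,1} = 0
G(19) = mex{0,2,2,0} = 1
G_A(19) = 1.
Stack B, S = {3, 4, 5, 7, 8}:
n :  0  1  2  3  4  5  6  7  8  9 10 11 12 13 14 15 16 17 18 19 20
G :  0  0  0  1  1  1  2  2  2  3  3  0  0  0  1  1  1  2  2  2  3
G_B(20) = 3.
Stack C, S = {1, 9}:
G(0) = 0
G(1) = mex{0} = 1
G(2) = mex{1} = 0
G(3) = mex{0} = 1
G(4) = mex{1} = 0
G(5) = mex{0} = 1
G(6) = mex{1} = 0
G(7) = mex{0} = 1
G(8) = mex{1} = 0
G(9) = mex{0,0} = 1
G(10) = mex{1,1} = 0
G(11) = mex{0,0} = 1
G(12) = mex{1,1} = 0
G(13) = mex{0,0} = 1
G_C(13) = 1.
Combined Grundy value = 1 ⊕ 3 ⊕ 1 = 3.
A winning move leaves total XOR = 0, i.e. changes one component's Grundy value g to g ⊕ X where X is the current total.
Stack A: need g' = 1⊕3 = 2. Options: 19−1→G=0, 19−4→G=2, 19−7→G=2, 19−9→G=0. Hits: 2.
Stack B: need g' = 3⊕3 = 0. Options: 20−3→G=2, 20−4→G=1, 20−5→G=1, 20−7→G=0, 20−8→G=0. Hits: 2.
Stack C: need g' = 1⊕3 = 2. Options: 13−1→G=0, 13−9→G=0. Hits: 0.

4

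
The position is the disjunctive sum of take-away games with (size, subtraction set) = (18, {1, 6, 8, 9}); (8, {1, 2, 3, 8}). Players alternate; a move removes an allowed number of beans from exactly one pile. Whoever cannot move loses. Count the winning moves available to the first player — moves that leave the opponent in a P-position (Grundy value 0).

Pile A, S = {1, 6, 8, 9}:
G(0) = 0
G(1) = mex{0} = 1
G(2) = mex{1} = 0
G(3) = mex{0} = 1
G(4) = mex{1} = 0
G(5) = mex{0} = 1
G(6) = mex{1,0} = 2
G(7) = mex{2,1} = 0
G(8) = mex{0,0,0} = 1
G(9) = mex{1,1,1,0} = 2
G(10) = mex{2,0,0,1} = 3
G(11) = mex{3,1,1,0} = 2
G(12) = mex{2,2,0,1} = 3
G(13) = mex{3,0,1,0} = 2
G(14) = mex{2,1,2,1} = 0
G(15) = mex{0,2,0,2} = 1
G(16) = mex{1,3,1,0} = 2
G(17) = mex{2,2,2,1} = 0
G(18) = mex{0,3,3,2} = 1
G_A(18) = 1.
Pile B, S = {1, 2, 3, 8}:
G(0) = 0
G(1) = mex{0} = 1
G(2) = mex{1,0} = 2
G(3) = mex{2,1,0} = 3
G(4) = mex{3,2,1} = 0
G(5) = mex{0,3,2} = 1
G(6) = mex{1,0,3} = 2
G(7) = mex{2,1,0} = 3
G(8) = mex{3,2,1,0} = 4
G_B(8) = 4.
Combined Grundy value = 1 ⊕ 4 = 5.
A winning move leaves total XOR = 0, i.e. changes one component's Grundy value g to g ⊕ X where X is the current total.
Pile A: need g' = 1⊕5 = 4. Options: 18−1→G=0, 18−6→G=3, 18−8→G=3, 18−9→G=2. Hits: 0.
Pile B: need g' = 4⊕5 = 1. Options: 8−1→G=3, 8−2→G=2, 8−3→G=1, 8−8→G=0. Hits: 1.

1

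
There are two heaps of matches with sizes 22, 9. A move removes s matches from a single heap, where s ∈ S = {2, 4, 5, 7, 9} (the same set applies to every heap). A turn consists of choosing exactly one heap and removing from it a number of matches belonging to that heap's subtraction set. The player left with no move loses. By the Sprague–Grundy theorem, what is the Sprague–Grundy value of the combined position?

All heaps use S = {2, 4, 5, 7, 9}:
G(0) = 0
G(1) = mex{} = 0
G(2) = mex{0} = 1
G(3) = mex{0} = 1
G(4) = mex{1,0} = 2
G(5) = mex{1,0,0} = 2
G(6) = mex{2,1,0} = 3
G(7) = mex{2,1,1,0} = 3
G(8) = mex{3,2,1,0} = 4
G(9) = mex{3,2,2,1,0} = 4
G(10) = mex{4,3,2,1,0} = 5
G(11) = mex{4,3,3,2,1} = 0
G(12) = mex{5,4,3,2,1} = 0
G(13) = mex{0,4,4,3,2} = 1
G(14) = mex{0,5,4,3,2} = 1
G(15) = mex{1,0,5,4,3} = 2
G(16) = mex{1,0,0,4,3} = 2
G(17) = mex{2,1,0,5,4} = 3
G(18) = mex{2,1,1,0,4} = 3
G(19) = mex{3,2,1,0,5} = 4
G(20) = mex{3,2,2,1,0} = 4
G(21) = mex{4,3,2,1,0} = 5
G(22) = mex{4,3,3,2,1} = 0
Heap A: G(22) = 0.
Heap B: G(9) = 4.
Combined Grundy value = 0 ⊕ 4 = 4.

4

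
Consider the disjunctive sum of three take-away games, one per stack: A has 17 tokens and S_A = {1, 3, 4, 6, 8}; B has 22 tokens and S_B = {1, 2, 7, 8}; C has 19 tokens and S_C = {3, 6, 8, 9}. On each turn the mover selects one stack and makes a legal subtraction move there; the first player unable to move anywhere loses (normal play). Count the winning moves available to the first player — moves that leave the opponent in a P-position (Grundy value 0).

Stack A, S = {1, 3, 4, 6, 8}:
G(0) = 0
G(1) = mex{0} = 1
G(2) = mex{1} = 0
G(3) = mex{0,0} = 1
G(4) = mex{1,1,0} = 2
G(5) = mex{2,0,1} = 3
G(6) = mex{3,1,0,0} = 2
G(7) = mex{2,2,1,1} = 0
G(8) = mex{0,3,2,0,0} = 1
G(9) = mex{1,2,3,1,1} = 0
G(10) = mex{0,0,2,2,0} = 1
G(11) = mex{1,1,0,3,1} = 2
G(12) = mex{2,0,1,2,2} = 3
G(13) = mex{3,1,0,0,3} = 2
G(14) = mex{2,2,1,1,2} = 0
G(15) = mex{0,3,2,0,0} = 1
G(16) = mex{1,2,3,1,1} = 0
G(17) = mex{0,0,2,2,0} = 1
G_A(17) = 1.
Stack B, S = {1, 2, 7, 8}:
G(0) = 0
G(1) = mex{0} = 1
G(2) = mex{1,0} = 2
G(3) = mex{2,1} = 0
G(4) = mex{0,2} = 1
G(5) = mex{1,0} = 2
G(6) = mex{2,1} = 0
G(7) = mex{0,2,0} = 1
G(8) = mex{1,0,1,0} = 2
G(9) = mex{2,1,2,1} = 0
G(10) = mex{0,2,0,2} = 1
G(11) = mex{1,0,1,0} = 2
G(12) = mex{2,1,2,1} = 0
G(13) = mex{0,2,0,2} = 1
G(14) = mex{1,0,1,0} = 2
G(15) = mex{2,1,2,1} = 0
G(16) = mex{0,2,0,2} = 1
G(17) = mex{1,0,1,0} = 2
G(18) = mex{2,1,2,1} = 0
G(19) = mex{0,2,0,2} = 1
G(20) = mex{1,0,1,0} = 2
G(21) = mex{2,1,2,1} = 0
G(22) = mex{0,2,0,2} = 1
G_B(22) = 1.
Stack C, S = {3, 6, 8, 9}:
n :  0  1  2  3  4  5  6  7  8  9 10 11 12 13 14 15 16 17 18 19
G :  0  0  0  1  1  1  2  2  2  3  3  3  0  0  0  1  1  1  2  2
G_C(19) = 2.
Combined Grundy value = 1 ⊕ 1 ⊕ 2 = 2.
A winning move leaves total XOR = 0, i.e. changes one component's Grundy value g to g ⊕ X where X is the current total.
Stack A: need g' = 1⊕2 = 3. Options: 17−1→G=0, 17−3→G=0, 17−4→G=2, 17−6→G=2, 17−8→G=0. Hits: 0.
Stack B: need g' = 1⊕2 = 3. Options: 22−1→G=0, 22−2→G=2, 22−7→G=0, 22−8→G=2. Hits: 0.
Stack C: need g' = 2⊕2 = 0. Options: 19−3→G=1, 19−6→G=0, 19−8→G=3, 19−9→G=3. Hits: 1.

1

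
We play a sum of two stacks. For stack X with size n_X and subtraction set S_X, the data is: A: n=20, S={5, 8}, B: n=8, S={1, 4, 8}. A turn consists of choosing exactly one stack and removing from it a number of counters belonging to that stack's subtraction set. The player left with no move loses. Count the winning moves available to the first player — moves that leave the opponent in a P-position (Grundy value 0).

0

Stack A, S = {5, 8}:
G(0) = 0
G(1) = mex{} = 0
G(2) = mex{} = 0
G(3) = mex{} = 0
G(4) = mex{} = 0
G(5) = mex{0} = 1
G(6) = mex{0} = 1
G(7) = mex{0} = 1
G(8) = mex{0,0} = 1
G(9) = mex{0,0} = 1
G(10) = mex{1,0} = 2
G(11) = mex{1,0} = 2
G(12) = mex{1,0} = 2
G(13) = mex{1,1} = 0
G(14) = mex{1,1} = 0
G(15) = mex{2,1} = 0
G(16) = mex{2,1} = 0
G(17) = mex{2,1} = 0
G(18) = mex{0,2} = 1
G(19) = mex{0,2} = 1
G(20) = mex{0,2} = 1
G_A(20) = 1.
Stack B, S = {1, 4, 8}:
n : 0 1 2 3 4 5 6 7 8
G : 0 1 0 1 2 0 1 0 1
G_B(8) = 1.
Combined Grundy value = 1 ⊕ 1 = 0.
A winning move leaves total XOR = 0, i.e. changes one component's Grundy value g to g ⊕ X where X is the current total.
Stack A: target g' = 1⊕0 = 1, but every legal move changes the Grundy value (mex property), so 0 moves.
Stack B: target g' = 1⊕0 = 1, but every legal move changes the Grundy value (mex property), so 0 moves.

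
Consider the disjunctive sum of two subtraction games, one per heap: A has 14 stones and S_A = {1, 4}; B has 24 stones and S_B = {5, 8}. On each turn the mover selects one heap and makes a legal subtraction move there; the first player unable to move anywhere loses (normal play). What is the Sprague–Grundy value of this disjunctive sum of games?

Heap A, S = {1, 4}:
G(0) = 0
G(1) = mex{0} = 1
G(2) = mex{1} = 0
G(3) = mex{0} = 1
G(4) = mex{1,0} = 2
G(5) = mex{2,1} = 0
G(6) = mex{0,0} = 1
G(7) = mex{1,1} = 0
G(8) = mex{0,2} = 1
G(9) = mex{1,0} = 2
G(10) = mex{2,1} = 0
G(11) = mex{0,0} = 1
G(12) = mex{1,1} = 0
G(13) = mex{0,2} = 1
G(14) = mex{1,0} = 2
G_A(14) = 2.
Heap B, S = {5, 8}:
G(0) = 0
G(1) = mex{} = 0
G(2) = mex{} = 0
G(3) = mex{} = 0
G(4) = mex{} = 0
G(5) = mex{0} = 1
G(6) = mex{0} = 1
G(7) = mex{0} = 1
G(8) = mex{0,0} = 1
G(9) = mex{0,0} = 1
G(10) = mex{1,0} = 2
G(11) = mex{1,0} = 2
G(12) = mex{1,0} = 2
G(13) = mex{1,1} = 0
G(14) = mex{1,1} = 0
G(15) = mex{2,1} = 0
G(16) = mex{2,1} = 0
G(17) = mex{2,1} = 0
G(18) = mex{0,2} = 1
G(19) = mex{0,2} = 1
G(20) = mex{0,2} = 1
G(21) = mex{0,0} = 1
G(22) = mex{0,0} = 1
G(23) = mex{1,0} = 2
G(24) = mex{1,0} = 2
G_B(24) = 2.
Combined Grundy value = 2 ⊕ 2 = 0.

0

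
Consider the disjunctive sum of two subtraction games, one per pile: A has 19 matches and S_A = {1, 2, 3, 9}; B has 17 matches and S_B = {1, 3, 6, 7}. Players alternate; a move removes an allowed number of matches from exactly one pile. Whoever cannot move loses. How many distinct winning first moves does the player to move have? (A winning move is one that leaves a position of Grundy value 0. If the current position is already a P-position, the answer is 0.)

Pile A, S = {1, 2, 3, 9}:
G(0) = 0
G(1) = mex{0} = 1
G(2) = mex{1,0} = 2
G(3) = mex{2,1,0} = 3
G(4) = mex{3,2,1} = 0
G(5) = mex{0,3,2} = 1
G(6) = mex{1,0,3} = 2
G(7) = mex{2,1,0} = 3
G(8) = mex{3,2,1} = 0
G(9) = mex{0,3,2,0} = 1
G(10) = mex{1,0,3,1} = 2
G(11) = mex{2,1,0,2} = 3
G(12) = mex{3,2,1,3} = 0
G(13) = mex{0,3,2,0} = 1
G(14) = mex{1,0,3,1} = 2
G(15) = mex{2,1,0,2} = 3
G(16) = mex{3,2,1,3} = 0
G(17) = mex{0,3,2,0} = 1
G(18) = mex{1,0,3,1} = 2
G(19) = mex{2,1,0,2} = 3
G_A(19) = 3.
Pile B, S = {1, 3, 6, 7}:
n :  0  1  2  3  4  5  6  7  8  9 10 11 12 13 14 15 16 17
G :  0  1  0  1  0  1  2  3  2  3  2  3  0  1  0  1  0  1
G_B(17) = 1.
Combined Grundy value = 3 ⊕ 1 = 2.
A winning move leaves total XOR = 0, i.e. changes one component's Grundy value g to g ⊕ X where X is the current total.
Pile A: need g' = 3⊕2 = 1. Options: 19−1→G=2, 19−2→G=1, 19−3→G=0, 19−9→G=2. Hits: 1.
Pile B: need g' = 1⊕2 = 3. Options: 17−1→G=0, 17−3→G=0, 17−6→G=3, 17−7→G=2. Hits: 1.

2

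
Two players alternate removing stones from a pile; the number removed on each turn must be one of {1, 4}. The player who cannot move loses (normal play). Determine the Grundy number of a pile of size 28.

1

n :  0  1  2  3  4  5  6  7  8  9 10 11 12 13 14 15 16 17 18 19 20 21 22 23 24 25 26 27 28
G :  0  1  0  1  2  0  1  0  1  2  0  1  0  1  2  0  1  0  1  2  0  1  0  1  2  0  1  0  1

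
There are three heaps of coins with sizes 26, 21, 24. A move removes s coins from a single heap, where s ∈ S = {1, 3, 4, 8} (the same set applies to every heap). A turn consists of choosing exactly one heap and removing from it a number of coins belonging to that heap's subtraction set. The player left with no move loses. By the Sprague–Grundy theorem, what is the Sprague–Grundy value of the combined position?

2

All heaps use S = {1, 3, 4, 8}:
G(0) = 0
G(1) = mex{0} = 1
G(2) = mex{1} = 0
G(3) = mex{0,0} = 1
G(4) = mex{1,1,0} = 2
G(5) = mex{2,0,1} = 3
G(6) = mex{3,1,0} = 2
G(7) = mex{2,2,1} = 0
G(8) = mex{0,3,2,0} = 1
G(9) = mex{1,2,3,1} = 0
G(10) = mex{0,0,2,0} = 1
G(11) = mex{1,1,0,1} = 2
G(12) = mex{2,0,1,2} = 3
G(13) = mex{3,1,0,3} = 2
G(14) = mex{2,2,1,2} = 0
G(15) = mex{0,3,2,0} = 1
G(16) = mex{1,2,3,1} = 0
G(17) = mex{0,0,2,0} = 1
G(18) = mex{1,1,0,1} = 2
G(19) = mex{2,0,1,2} = 3
G(20) = mex{3,1,0,3} = 2
G(21) = mex{2,2,1,2} = 0
G(22) = mex{0,3,2,0} = 1
G(23) = mex{1,2,3,1} = 0
G(24) = mex{0,0,2,0} = 1
G(25) = mex{1,1,0,1} = 2
G(26) = mex{2,0,1,2} = 3
Heap A: G(26) = 3.
Heap B: G(21) = 0.
Heap C: G(24) = 1.
Combined Grundy value = 3 ⊕ 0 ⊕ 1 = 2.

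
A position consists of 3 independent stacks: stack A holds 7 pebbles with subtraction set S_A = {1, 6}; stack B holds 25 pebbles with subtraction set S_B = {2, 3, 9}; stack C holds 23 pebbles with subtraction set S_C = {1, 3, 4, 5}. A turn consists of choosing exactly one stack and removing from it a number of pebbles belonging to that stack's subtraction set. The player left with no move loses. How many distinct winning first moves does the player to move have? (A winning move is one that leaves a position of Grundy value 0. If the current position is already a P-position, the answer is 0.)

Stack A, S = {1, 6}:
n : 0 1 2 3 4 5 6 7
G : 0 1 0 1 0 1 2 0
G_A(7) = 0.
Stack B, S = {2, 3, 9}:
n :  0  1  2  3  4  5  6  7  8  9 10 11 12 13 14 15 16 17 18 19 20 21 22 23 24 25
G :  0  0  1  1  2  0  0  1  1  2  2  0  0  1  1  2  0  0  1  1  2  2  0  0  1  1
G_B(25) = 1.
Stack C, S = {1, 3, 4, 5}:
G(0) = 0
G(1) = mex{0} = 1
G(2) = mex{1} = 0
G(3) = mex{0,0} = 1
G(4) = mex{1,1,0} = 2
G(5) = mex{2,0,1,0} = 3
G(6) = mex{3,1,0,1} = 2
G(7) = mex{2,2,1,0} = 3
G(8) = mex{3,3,2,1} = 0
G(9) = mex{0,2,3,2} = 1
G(10) = mex{1,3,2,3} = 0
G(11) = mex{0,0,3,2} = 1
G(12) = mex{1,1,0,3} = 2
G(13) = mex{2,0,1,0} = 3
G(14) = mex{3,1,0,1} = 2
G(15) = mex{2,2,1,0} = 3
G(16) = mex{3,3,2,1} = 0
G(17) = mex{0,2,3,2} = 1
G(18) = mex{1,3,2,3} = 0
G(19) = mex{0,0,3,2} = 1
G(20) = mex{1,1,0,3} = 2
G(21) = mex{2,0,1,0} = 3
G(22) = mex{3,1,0,1} = 2
G(23) = mex{2,2,1,0} = 3
G_C(23) = 3.
Combined Grundy value = 0 ⊕ 1 ⊕ 3 = 2.
A winning move leaves total XOR = 0, i.e. changes one component's Grundy value g to g ⊕ X where X is the current total.
Stack A: need g' = 0⊕2 = 2. Options: 7−1→G=2, 7−6→G=1. Hits: 1.
Stack B: need g' = 1⊕2 = 3. Options: 25−2→G=0, 25−3→G=0, 25−9→G=0. Hits: 0.
Stack C: need g' = 3⊕2 = 1. Options: 23−1→G=2, 23−3→G=2, 23−4→G=1, 23−5→G=0. Hits: 1.

2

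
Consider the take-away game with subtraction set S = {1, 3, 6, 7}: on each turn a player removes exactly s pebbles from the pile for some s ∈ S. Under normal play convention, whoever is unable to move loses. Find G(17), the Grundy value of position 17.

n :  0  1  2  3  4  5  6  7  8  9 10 11 12 13 14 15 16 17
G :  0  1  0  1  0  1  2  3  2  3  2  3  0  1  0  1  0  1

1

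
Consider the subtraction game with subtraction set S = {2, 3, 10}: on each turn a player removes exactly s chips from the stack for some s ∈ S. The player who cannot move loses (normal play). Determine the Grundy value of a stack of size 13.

n :  0  1  2  3  4  5  6  7  8  9 10 11 12 13
G :  0  0  1  1  2  0  0  1  1  2  2  3  0  0

0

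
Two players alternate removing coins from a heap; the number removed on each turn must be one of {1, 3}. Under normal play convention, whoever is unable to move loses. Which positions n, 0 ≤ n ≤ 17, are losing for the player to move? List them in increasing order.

0, 2, 4, 6, 8, 10, 12, 14, 16

G(0) = 0
G(1) = mex{0} = 1
G(2) = mex{1} = 0
G(3) = mex{0,0} = 1
G(4) = mex{1,1} = 0
G(5) = mex{0,0} = 1
G(6) = mex{1,1} = 0
G(7) = mex{0,0} = 1
G(8) = mex{1,1} = 0
G(9) = mex{0,0} = 1
G(10) = mex{1,1} = 0
G(11) = mex{0,0} = 1
G(12) = mex{1,1} = 0
G(13) = mex{0,0} = 1
G(14) = mex{1,1} = 0
G(15) = mex{0,0} = 1
G(16) = mex{1,1} = 0
G(17) = mex{0,0} = 1
P-positions are exactly the n with G(n) = 0.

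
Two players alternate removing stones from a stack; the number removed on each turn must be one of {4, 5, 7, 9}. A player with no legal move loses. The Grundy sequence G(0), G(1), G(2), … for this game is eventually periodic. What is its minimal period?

13

n :  0  1  2  3  4  5  6  7  8  9 10 11 12 13 14 15 16 17 18 19 20 21 22 23 24 25 26 27
G :  0  0  0  0  1  1  1  1  2  2  2  2  3  0  0  0  0  1  1  1  1  2  2  2  2  3  0  0
G(n+13) = G(n) holds for n = 0,…,8 (a full window of length max(S) = 9), so the sequence is purely periodic with period 13.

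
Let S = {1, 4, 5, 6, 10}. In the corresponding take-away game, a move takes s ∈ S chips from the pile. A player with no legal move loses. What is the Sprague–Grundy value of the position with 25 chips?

n :  0  1  2  3  4  5  6  7  8  9 10 11 12 13 14 15 16 17 18 19 20 21 22 23 24 25
G :  0  1  0  1  2  3  2  3  4  0  1  0  1  2  3  2  3  4  0  1  0  1  2  3  2  3

3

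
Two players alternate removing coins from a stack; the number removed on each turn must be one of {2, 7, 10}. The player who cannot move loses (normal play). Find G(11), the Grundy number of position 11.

1

G(0) = 0
G(1) = mex{} = 0
G(2) = mex{0} = 1
G(3) = mex{0} = 1
G(4) = mex{1} = 0
G(5) = mex{1} = 0
G(6) = mex{0} = 1
G(7) = mex{0,0} = 1
G(8) = mex{1,0} = 2
G(9) = mex{1,1} = 0
G(10) = mex{2,1,0} = 3
G(11) = mex{0,0,0} = 1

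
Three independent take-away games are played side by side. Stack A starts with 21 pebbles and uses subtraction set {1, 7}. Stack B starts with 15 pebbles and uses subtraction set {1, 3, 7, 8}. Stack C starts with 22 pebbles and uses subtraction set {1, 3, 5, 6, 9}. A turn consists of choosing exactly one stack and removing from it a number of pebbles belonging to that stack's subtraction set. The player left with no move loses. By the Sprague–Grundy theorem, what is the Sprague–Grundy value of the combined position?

3

Stack A, S = {1, 7}:
G(0) = 0
G(1) = mex{0} = 1
G(2) = mex{1} = 0
G(3) = mex{0} = 1
G(4) = mex{1} = 0
G(5) = mex{0} = 1
G(6) = mex{1} = 0
G(7) = mex{0,0} = 1
G(8) = mex{1,1} = 0
G(9) = mex{0,0} = 1
G(10) = mex{1,1} = 0
G(11) = mex{0,0} = 1
G(12) = mex{1,1} = 0
G(13) = mex{0,0} = 1
G(14) = mex{1,1} = 0
G(15) = mex{0,0} = 1
G(16) = mex{1,1} = 0
G(17) = mex{0,0} = 1
G(18) = mex{1,1} = 0
G(19) = mex{0,0} = 1
G(20) = mex{1,1} = 0
G(21) = mex{0,0} = 1
G_A(21) = 1.
Stack B, S = {1, 3, 7, 8}:
n :  0  1  2  3  4  5  6  7  8  9 10 11 12 13 14 15
G :  0  1  0  1  0  1  0  1  2  3  2  3  2  3  2  0
G_B(15) = 0.
Stack C, S = {1, 3, 5, 6, 9}:
G(0) = 0
G(1) = mex{0} = 1
G(2) = mex{1} = 0
G(3) = mex{0,0} = 1
G(4) = mex{1,1} = 0
G(5) = mex{0,0,0} = 1
G(6) = mex{1,1,1,0} = 2
G(7) = mex{2,0,0,1} = 3
G(8) = mex{3,1,1,0} = 2
G(9) = mex{2,2,0,1,0} = 3
G(10) = mex{3,3,1,0,1} = 2
G(11) = mex{2,2,2,1,0} = 3
G(12) = mex{3,3,3,2,1} = 0
G(13) = mex{0,2,2,3,0} = 1
G(14) = mex{1,3,3,2,1} = 0
G(15) = mex{0,0,2,3,2} = 1
G(16) = mex{1,1,3,2,3} = 0
G(17) = mex{0,0,0,3,2} = 1
G(18) = mex{1,1,1,0,3} = 2
G(19) = mex{2,0,0,1,2} = 3
G(20) = mex{3,1,1,0,3} = 2
G(21) = mex{2,2,0,1,0} = 3
G(22) = mex{3,3,1,0,1} = 2
G_C(22) = 2.
Combined Grundy value = 1 ⊕ 0 ⊕ 2 = 3.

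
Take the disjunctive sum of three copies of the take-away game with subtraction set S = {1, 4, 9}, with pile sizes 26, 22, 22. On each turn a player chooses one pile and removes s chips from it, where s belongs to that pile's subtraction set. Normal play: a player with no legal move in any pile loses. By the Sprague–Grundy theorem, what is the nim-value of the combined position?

1

All piles use S = {1, 4, 9}:
n :  0  1  2  3  4  5  6  7  8  9 10 11 12 13 14 15 16 17 18 19 20 21 22 23 24 25 26
G :  0  1  0  1  2  0  1  0  1  2  0  1  0  1  2  0  1  0  1  2  0  1  0  1  2  0  1
Pile A: G(26) = 1.
Pile B: G(22) = 0.
Pile C: G(22) = 0.
Combined Grundy value = 1 ⊕ 0 ⊕ 0 = 1.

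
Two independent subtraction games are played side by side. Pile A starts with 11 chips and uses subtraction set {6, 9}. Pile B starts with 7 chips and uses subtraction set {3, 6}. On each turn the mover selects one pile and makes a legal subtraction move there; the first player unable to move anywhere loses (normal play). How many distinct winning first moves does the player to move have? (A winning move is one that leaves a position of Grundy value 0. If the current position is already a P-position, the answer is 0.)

1

Pile A, S = {6, 9}:
G(0) = 0
G(1) = mex{} = 0
G(2) = mex{} = 0
G(3) = mex{} = 0
G(4) = mex{} = 0
G(5) = mex{} = 0
G(6) = mex{0} = 1
G(7) = mex{0} = 1
G(8) = mex{0} = 1
G(9) = mex{0,0} = 1
G(10) = mex{0,0} = 1
G(11) = mex{0,0} = 1
G_A(11) = 1.
Pile B, S = {3, 6}:
G(0) = 0
G(1) = mex{} = 0
G(2) = mex{} = 0
G(3) = mex{0} = 1
G(4) = mex{0} = 1
G(5) = mex{0} = 1
G(6) = mex{1,0} = 2
G(7) = mex{1,0} = 2
G_B(7) = 2.
Combined Grundy value = 1 ⊕ 2 = 3.
A winning move leaves total XOR = 0, i.e. changes one component's Grundy value g to g ⊕ X where X is the current total.
Pile A: need g' = 1⊕3 = 2. Options: 11−6→G=0, 11−9→G=0. Hits: 0.
Pile B: need g' = 2⊕3 = 1. Options: 7−3→G=1, 7−6→G=0. Hits: 1.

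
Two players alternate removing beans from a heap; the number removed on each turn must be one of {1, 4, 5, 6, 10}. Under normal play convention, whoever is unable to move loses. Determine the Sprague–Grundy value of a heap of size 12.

G(0) = 0
G(1) = mex{0} = 1
G(2) = mex{1} = 0
G(3) = mex{0} = 1
G(4) = mex{1,0} = 2
G(5) = mex{2,1,0} = 3
G(6) = mex{3,0,1,0} = 2
G(7) = mex{2,1,0,1} = 3
G(8) = mex{3,2,1,0} = 4
G(9) = mex{4,3,2,1} = 0
G(10) = mex{0,2,3,2,0} = 1
G(11) = mex{1,3,2,3,1} = 0
G(12) = mex{0,4,3,2,0} = 1

1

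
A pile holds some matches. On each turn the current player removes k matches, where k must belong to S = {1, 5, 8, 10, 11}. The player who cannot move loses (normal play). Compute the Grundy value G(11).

n :  0  1  2  3  4  5  6  7  8  9 10 11
G :  0  1  0  1  0  1  0  1  2  3  2  3

3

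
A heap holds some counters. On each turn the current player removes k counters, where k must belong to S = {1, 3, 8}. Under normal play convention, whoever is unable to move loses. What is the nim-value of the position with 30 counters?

G(0) = 0
G(1) = mex{0} = 1
G(2) = mex{1} = 0
G(3) = mex{0,0} = 1
G(4) = mex{1,1} = 0
G(5) = mex{0,0} = 1
G(6) = mex{1,1} = 0
G(7) = mex{0,0} = 1
G(8) = mex{1,1,0} = 2
G(9) = mex{2,0,1} = 3
G(10) = mex{3,1,0} = 2
G(11) = mex{2,2,1} = 0
G(12) = mex{0,3,0} = 1
G(13) = mex{1,2,1} = 0
G(14) = mex{0,0,0} = 1
G(15) = mex{1,1,1} = 0
G(16) = mex{0,0,2} = 1
G(17) = mex{1,1,3} = 0
G(18) = mex{0,0,2} = 1
G(19) = mex{1,1,0} = 2
G(20) = mex{2,0,1} = 3
G(21) = mex{3,1,0} = 2
G(22) = mex{2,2,1} = 0
G(23) = mex{0,3,0} = 1
G(24) = mex{1,2,1} = 0
G(25) = mex{0,0,0} = 1
G(26) = mex{1,1,1} = 0
G(27) = mex{0,0,2} = 1
G(28) = mex{1,1,3} = 0
G(29) = mex{0,0,2} = 1
G(30) = mex{1,1,0} = 2

2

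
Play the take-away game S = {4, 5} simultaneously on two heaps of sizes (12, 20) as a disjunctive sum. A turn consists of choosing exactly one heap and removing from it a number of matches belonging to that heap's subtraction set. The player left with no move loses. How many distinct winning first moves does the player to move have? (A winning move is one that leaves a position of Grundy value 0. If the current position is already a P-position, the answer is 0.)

0

All heaps use S = {4, 5}:
G(0) = 0
G(1) = mex{} = 0
G(2) = mex{} = 0
G(3) = mex{} = 0
G(4) = mex{0} = 1
G(5) = mex{0,0} = 1
G(6) = mex{0,0} = 1
G(7) = mex{0,0} = 1
G(8) = mex{1,0} = 2
G(9) = mex{1,1} = 0
G(10) = mex{1,1} = 0
G(11) = mex{1,1} = 0
G(12) = mex{2,1} = 0
G(13) = mex{0,2} = 1
G(14) = mex{0,0} = 1
G(15) = mex{0,0} = 1
G(16) = mex{0,0} = 1
G(17) = mex{1,0} = 2
G(18) = mex{1,1} = 0
G(19) = mex{1,1} = 0
G(20) = mex{1,1} = 0
Heap A: G(12) = 0.
Heap B: G(20) = 0.
Combined Grundy value = 0 ⊕ 0 = 0.
A winning move leaves total XOR = 0, i.e. changes one component's Grundy value g to g ⊕ X where X is the current total.
Heap A: target g' = 0⊕0 = 0, but every legal move changes the Grundy value (mex property), so 0 moves.
Heap B: target g' = 0⊕0 = 0, but every legal move changes the Grundy value (mex property), so 0 moves.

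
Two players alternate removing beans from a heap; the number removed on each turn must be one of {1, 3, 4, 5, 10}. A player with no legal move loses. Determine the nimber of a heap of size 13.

3

G(0) = 0
G(1) = mex{0} = 1
G(2) = mex{1} = 0
G(3) = mex{0,0} = 1
G(4) = mex{1,1,0} = 2
G(5) = mex{2,0,1,0} = 3
G(6) = mex{3,1,0,1} = 2
G(7) = mex{2,2,1,0} = 3
G(8) = mex{3,3,2,1} = 0
G(9) = mex{0,2,3,2} = 1
G(10) = mex{1,3,2,3,0} = 4
G(11) = mex{4,0,3,2,1} = 5
G(12) = mex{5,1,0,3,0} = 2
G(13) = mex{2,4,1,0,1} = 3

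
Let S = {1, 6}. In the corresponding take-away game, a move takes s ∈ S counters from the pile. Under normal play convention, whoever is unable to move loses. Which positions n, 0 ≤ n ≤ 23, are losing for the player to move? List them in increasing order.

G(0) = 0
G(1) = mex{0} = 1
G(2) = mex{1} = 0
G(3) = mex{0} = 1
G(4) = mex{1} = 0
G(5) = mex{0} = 1
G(6) = mex{1,0} = 2
G(7) = mex{2,1} = 0
G(8) = mex{0,0} = 1
G(9) = mex{1,1} = 0
G(10) = mex{0,0} = 1
G(11) = mex{1,1} = 0
G(12) = mex{0,2} = 1
G(13) = mex{1,0} = 2
G(14) = mex{2,1} = 0
G(15) = mex{0,0} = 1
G(16) = mex{1,1} = 0
G(17) = mex{0,0} = 1
G(18) = mex{1,1} = 0
G(19) = mex{0,2} = 1
G(20) = mex{1,0} = 2
G(21) = mex{2,1} = 0
G(22) = mex{0,0} = 1
G(23) = mex{1,1} = 0
P-positions are exactly the n with G(n) = 0.

0, 2, 4, 7, 9, 11, 14, 16, 18, 21, 23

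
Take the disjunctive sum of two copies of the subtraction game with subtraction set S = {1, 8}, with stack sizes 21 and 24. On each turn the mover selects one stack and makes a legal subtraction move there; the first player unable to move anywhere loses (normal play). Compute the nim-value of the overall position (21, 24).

All stacks use S = {1, 8}:
G(0) = 0
G(1) = mex{0} = 1
G(2) = mex{1} = 0
G(3) = mex{0} = 1
G(4) = mex{1} = 0
G(5) = mex{0} = 1
G(6) = mex{1} = 0
G(7) = mex{0} = 1
G(8) = mex{1,0} = 2
G(9) = mex{2,1} = 0
G(10) = mex{0,0} = 1
G(11) = mex{1,1} = 0
G(12) = mex{0,0} = 1
G(13) = mex{1,1} = 0
G(14) = mex{0,0} = 1
G(15) = mex{1,1} = 0
G(16) = mex{0,2} = 1
G(17) = mex{1,0} = 2
G(18) = mex{2,1} = 0
G(19) = mex{0,0} = 1
G(20) = mex{1,1} = 0
G(21) = mex{0,0} = 1
G(22) = mex{1,1} = 0
G(23) = mex{0,0} = 1
G(24) = mex{1,1} = 0
Stack A: G(21) = 1.
Stack B: G(24) = 0.
Combined Grundy value = 1 ⊕ 0 = 1.

1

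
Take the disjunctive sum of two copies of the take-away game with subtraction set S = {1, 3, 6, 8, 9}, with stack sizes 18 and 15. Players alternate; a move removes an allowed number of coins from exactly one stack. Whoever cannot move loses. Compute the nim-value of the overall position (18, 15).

1

All stacks use S = {1, 3, 6, 8, 9}:
n :  0  1  2  3  4  5  6  7  8  9 10 11 12 13 14 15 16 17 18
G :  0  1  0  1  0  1  2  3  2  3  2  3  4  5  0  1  0  1  0
Stack A: G(18) = 0.
Stack B: G(15) = 1.
Combined Grundy value = 0 ⊕ 1 = 1.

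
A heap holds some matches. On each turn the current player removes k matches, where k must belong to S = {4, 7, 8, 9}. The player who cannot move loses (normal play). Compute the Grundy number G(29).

G(0) = 0
G(1) = mex{} = 0
G(2) = mex{} = 0
G(3) = mex{} = 0
G(4) = mex{0} = 1
G(5) = mex{0} = 1
G(6) = mex{0} = 1
G(7) = mex{0,0} = 1
G(8) = mex{1,0,0} = 2
G(9) = mex{1,0,0,0} = 2
G(10) = mex{1,0,0,0} = 2
G(11) = mex{1,1,0,0} = 2
G(12) = mex{2,1,1,0} = 3
G(13) = mex{2,1,1,1} = 0
G(14) = mex{2,1,1,1} = 0
G(15) = mex{2,2,1,1} = 0
G(16) = mex{3,2,2,1} = 0
G(17) = mex{0,2,2,2} = 1
G(18) = mex{0,2,2,2} = 1
G(19) = mex{0,3,2,2} = 1
G(20) = mex{0,0,3,2} = 1
G(21) = mex{1,0,0,3} = 2
G(22) = mex{1,0,0,0} = 2
G(23) = mex{1,0,0,0} = 2
G(24) = mex{1,1,0,0} = 2
G(25) = mex{2,1,1,0} = 3
G(26) = mex{2,1,1,1} = 0
G(27) = mex{2,1,1,1} = 0
G(28) = mex{2,2,1,1} = 0
G(29) = mex{3,2,2,1} = 0

0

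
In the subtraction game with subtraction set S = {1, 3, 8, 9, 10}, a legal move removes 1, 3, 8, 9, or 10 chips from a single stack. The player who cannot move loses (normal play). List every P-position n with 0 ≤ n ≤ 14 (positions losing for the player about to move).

n :  0  1  2  3  4  5  6  7  8  9 10 11 12 13 14
G :  0  1  0  1  0  1  0  1  2  3  2  3  2  3  2
P-positions are exactly the n with G(n) = 0.

0, 2, 4, 6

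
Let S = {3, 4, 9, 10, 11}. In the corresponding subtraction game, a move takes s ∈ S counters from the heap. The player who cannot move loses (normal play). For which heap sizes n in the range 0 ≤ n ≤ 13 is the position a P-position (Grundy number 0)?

n :  0  1  2  3  4  5  6  7  8  9 10 11 12 13
G :  0  0  0  1  1  1  2  0  0  3  1  1  2  2
P-positions are exactly the n with G(n) = 0.

0, 1, 2, 7, 8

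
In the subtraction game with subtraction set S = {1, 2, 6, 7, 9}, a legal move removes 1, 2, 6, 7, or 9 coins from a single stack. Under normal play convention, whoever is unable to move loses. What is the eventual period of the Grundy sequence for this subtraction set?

G(0) = 0
G(1) = mex{0} = 1
G(2) = mex{1,0} = 2
G(3) = mex{2,1} = 0
G(4) = mex{0,2} = 1
G(5) = mex{1,0} = 2
G(6) = mex{2,1,0} = 3
G(7) = mex{3,2,1,0} = 4
G(8) = mex{4,3,2,1} = 0
G(9) = mex{0,4,0,2,0} = 1
G(10) = mex{1,0,1,0,1} = 2
G(11) = mex{2,1,2,1,2} = 0
G(12) = mex{0,2,3,2,0} = 1
G(13) = mex{1,0,4,3,1} = 2
G(14) = mex{2,1,0,4,2} = 3
G(15) = mex{3,2,1,0,3} = 4
G(16) = mex{4,3,2,1,4} = 0
G(17) = mex{0,4,0,2,0} = 1
G(18) = mex{1,0,1,0,1} = 2
G(n+8) = G(n) holds for n = 0,…,8 (a full window of length max(S) = 9), so the sequence is purely periodic with period 8.

8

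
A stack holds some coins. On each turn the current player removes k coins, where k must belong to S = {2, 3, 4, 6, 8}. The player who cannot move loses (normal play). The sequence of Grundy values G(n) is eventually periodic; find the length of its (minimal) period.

G(0) = 0
G(1) = mex{} = 0
G(2) = mex{0} = 1
G(3) = mex{0,0} = 1
G(4) = mex{1,0,0} = 2
G(5) = mex{1,1,0} = 2
G(6) = mex{2,1,1,0} = 3
G(7) = mex{2,2,1,0} = 3
G(8) = mex{3,2,2,1,0} = 4
G(9) = mex{3,3,2,1,0} = 4
G(10) = mex{4,3,3,2,1} = 0
G(11) = mex{4,4,3,2,1} = 0
G(12) = mex{0,4,4,3,2} = 1
G(13) = mex{0,0,4,3,2} = 1
G(14) = mex{1,0,0,4,3} = 2
G(15) = mex{1,1,0,4,3} = 2
G(16) = mex{2,1,1,0,4} = 3
G(17) = mex{2,2,1,0,4} = 3
G(18) = mex{3,2,2,1,0} = 4
G(19) = mex{3,3,2,1,0} = 4
G(20) = mex{4,3,3,2,1} = 0
G(21) = mex{4,4,3,2,1} = 0
G(n+10) = G(n) holds for n = 0,…,7 (a full window of length max(S) = 8), so the sequence is purely periodic with period 10.

10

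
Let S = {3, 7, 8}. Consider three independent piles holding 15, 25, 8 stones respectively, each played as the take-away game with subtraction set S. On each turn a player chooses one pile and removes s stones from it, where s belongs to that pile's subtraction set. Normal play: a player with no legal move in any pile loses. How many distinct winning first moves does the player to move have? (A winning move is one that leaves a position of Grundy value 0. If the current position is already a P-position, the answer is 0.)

2

All piles use S = {3, 7, 8}:
n :  0  1  2  3  4  5  6  7  8  9 10 11 12 13 14 15 16 17 18 19 20 21 22 23 24 25
G :  0  0  0  1  1  1  0  2  2  1  3  0  0  2  1  1  0  0  2  1  1  0  0  2  1  1
Pile A: G(15) = 1.
Pile B: G(25) = 1.
Pile C: G(8) = 2.
Combined Grundy value = 1 ⊕ 1 ⊕ 2 = 2.
A winning move leaves total XOR = 0, i.e. changes one component's Grundy value g to g ⊕ X where X is the current total.
Pile A: need g' = 1⊕2 = 3. Options: 15−3→G=0, 15−7→G=2, 15−8→G=2. Hits: 0.
Pile B: need g' = 1⊕2 = 3. Options: 25−3→G=0, 25−7→G=2, 25−8→G=0. Hits: 0.
Pile C: need g' = 2⊕2 = 0. Options: 8−3→G=1, 8−7→G=0, 8−8→G=0. Hits: 2.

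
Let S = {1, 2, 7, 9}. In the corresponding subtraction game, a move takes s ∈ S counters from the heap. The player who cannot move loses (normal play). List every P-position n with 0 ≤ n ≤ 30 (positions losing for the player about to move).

G(0) = 0
G(1) = mex{0} = 1
G(2) = mex{1,0} = 2
G(3) = mex{2,1} = 0
G(4) = mex{0,2} = 1
G(5) = mex{1,0} = 2
G(6) = mex{2,1} = 0
G(7) = mex{0,2,0} = 1
G(8) = mex{1,0,1} = 2
G(9) = mex{2,1,2,0} = 3
G(10) = mex{3,2,0,1} = 4
G(11) = mex{4,3,1,2} = 0
G(12) = mex{0,4,2,0} = 1
G(13) = mex{1,0,0,1} = 2
G(14) = mex{2,1,1,2} = 0
G(15) = mex{0,2,2,0} = 1
G(16) = mex{1,0,3,1} = 2
G(17) = mex{2,1,4,2} = 0
G(18) = mex{0,2,0,3} = 1
G(19) = mex{1,0,1,4} = 2
G(20) = mex{2,1,2,0} = 3
G(21) = mex{3,2,0,1} = 4
G(22) = mex{4,3,1,2} = 0
G(23) = mex{0,4,2,0} = 1
G(24) = mex{1,0,0,1} = 2
G(25) = mex{2,1,1,2} = 0
G(26) = mex{0,2,2,0} = 1
G(27) = mex{1,0,3,1} = 2
G(28) = mex{2,1,4,2} = 0
G(29) = mex{0,2,0,3} = 1
G(30) = mex{1,0,1,4} = 2
P-positions are exactly the n with G(n) = 0.

0, 3, 6, 11, 14, 17, 22, 25, 28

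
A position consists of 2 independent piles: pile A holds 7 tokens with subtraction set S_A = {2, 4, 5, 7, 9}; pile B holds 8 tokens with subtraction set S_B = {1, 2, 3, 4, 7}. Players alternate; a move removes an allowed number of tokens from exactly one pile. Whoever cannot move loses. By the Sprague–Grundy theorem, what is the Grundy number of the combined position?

0

Pile A, S = {2, 4, 5, 7, 9}:
G(0) = 0
G(1) = mex{} = 0
G(2) = mex{0} = 1
G(3) = mex{0} = 1
G(4) = mex{1,0} = 2
G(5) = mex{1,0,0} = 2
G(6) = mex{2,1,0} = 3
G(7) = mex{2,1,1,0} = 3
G_A(7) = 3.
Pile B, S = {1, 2, 3, 4, 7}:
n : 0 1 2 3 4 5 6 7 8
G : 0 1 2 3 4 0 1 2 3
G_B(8) = 3.
Combined Grundy value = 3 ⊕ 3 = 0.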